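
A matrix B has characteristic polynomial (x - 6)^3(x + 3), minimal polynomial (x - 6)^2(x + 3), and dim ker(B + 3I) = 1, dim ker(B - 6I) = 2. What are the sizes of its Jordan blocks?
Jordan blocks: (-3, 1), (6, 2), (6, 1)

λ = -3: algebraic multiplicity 1 (exponent in χ_B), largest block size 1 (exponent in m_B), 1 block (geometric multiplicity). This forces block sizes [1].
λ = 6: algebraic multiplicity 3 (exponent in χ_B), largest block size 2 (exponent in m_B), 2 blocks (geometric multiplicity). These force block sizes [2, 1].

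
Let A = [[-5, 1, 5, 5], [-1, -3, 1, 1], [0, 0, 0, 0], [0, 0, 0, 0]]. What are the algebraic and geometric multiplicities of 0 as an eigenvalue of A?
The characteristic polynomial is x^2(x + 4)^2, so the factor x appears with exponent 2: the algebraic multiplicity is 2.

rank(A) = 2, so the eigenspace has dimension 4 - 2 = 2: the geometric multiplicity is 2.

algebraic multiplicity 2, geometric multiplicity 2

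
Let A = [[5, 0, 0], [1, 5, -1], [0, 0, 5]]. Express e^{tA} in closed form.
A has Jordan form J = [[5, 1, 0], [0, 5, 0], [0, 0, 5]] with A = PJP^{-1}, so e^{tA} = P e^{tJ} P^{-1}.

For a Jordan block J_k(λ), e^{tJ_k(λ)} = e^{λt} · (I + tN + t^2 N^2/2! + ... + t^{k-1} N^{k-1}/(k-1)!) where N is the nilpotent superdiagonal part.

Assembling the blocks and conjugating back gives the entries of e^{tA} as shown above.

e^{tA} = [[e^{5*t}, 0, 0], [t*e^{5*t}, e^{5*t}, -t*e^{5*t}], [0, 0, e^{5*t}]]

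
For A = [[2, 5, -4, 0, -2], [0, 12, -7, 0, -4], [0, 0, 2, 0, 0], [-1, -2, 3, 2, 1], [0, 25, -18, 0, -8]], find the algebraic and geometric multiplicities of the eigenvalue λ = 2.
algebraic multiplicity 5, geometric multiplicity 2

The characteristic polynomial is (x - 2)^5, so the factor x - 2 appears with exponent 5: the algebraic multiplicity is 5.

rank(A - 2I) = 3, so the eigenspace has dimension 5 - 3 = 2: the geometric multiplicity is 2.

Since 2 < 5, A is not diagonalizable.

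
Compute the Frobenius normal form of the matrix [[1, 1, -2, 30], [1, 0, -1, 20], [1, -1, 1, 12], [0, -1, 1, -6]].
R = [[0, 0, 0, 4], [1, 0, 0, 13], [0, 1, 0, 3], [0, 0, 1, -4]]

The invariant factors of A (the non-unit diagonal entries of the Smith normal form of xI - A over ℚ[x]) are (x + 4)(x^3 - 3x - 1), each dividing the next. The characteristic polynomial is their product, (x + 4)(x^3 - 3x - 1).

The rational canonical form is the block-diagonal matrix of companion matrices C(f_i):
R = [[0, 0, 0, 4], [1, 0, 0, 13], [0, 1, 0, 3], [0, 0, 1, -4]].

Note the characteristic polynomial does not split into linear factors over ℚ, so A has no Jordan form over ℚ; the rational canonical form exists over any field.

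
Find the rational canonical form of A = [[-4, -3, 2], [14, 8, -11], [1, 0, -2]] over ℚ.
The invariant factors of A (the non-unit diagonal entries of the Smith normal form of xI - A over ℚ[x]) are (x + 1)(x^2 - 3x + 3), each dividing the next. The characteristic polynomial is their product, (x + 1)(x^2 - 3x + 3).

The rational canonical form is the block-diagonal matrix of companion matrices C(f_i):
R = [[0, 0, -3], [1, 0, 0], [0, 1, 2]].

Note the characteristic polynomial does not split into linear factors over ℚ, so A has no Jordan form over ℚ; the rational canonical form exists over any field.

R = [[0, 0, -3], [1, 0, 0], [0, 1, 2]]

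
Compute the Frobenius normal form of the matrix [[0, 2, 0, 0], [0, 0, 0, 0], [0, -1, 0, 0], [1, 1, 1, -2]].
R = [[0, 0, 0, 0], [0, 0, 0, 0], [0, 1, 0, 0], [0, 0, 1, -2]]

The invariant factors of A (the non-unit diagonal entries of the Smith normal form of xI - A over ℚ[x]) are x, x^2(x + 2), each dividing the next. The characteristic polynomial is their product, x^3(x + 2).

The rational canonical form is the block-diagonal matrix of companion matrices C(f_i):
R = [[0, 0, 0, 0], [0, 0, 0, 0], [0, 1, 0, 0], [0, 0, 1, -2]].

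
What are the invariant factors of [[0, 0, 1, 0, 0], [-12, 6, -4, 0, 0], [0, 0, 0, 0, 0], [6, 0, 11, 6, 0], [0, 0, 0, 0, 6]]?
x - 6, x - 6, x^2(x - 6)

The Jordan structure of A has elementary divisors x^2, (x - 6), (x - 6), (x - 6). Arranging the block sizes at each eigenvalue in decreasing order and taking row products gives the invariant factors.

Invariant factors (smallest first, each dividing the next): x - 6, x - 6, x^2(x - 6).

Check: the last factor x^2(x - 6) is the minimal polynomial, and the product x^2(x - 6)^3 is the characteristic polynomial.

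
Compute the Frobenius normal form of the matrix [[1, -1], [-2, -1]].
R = [[0, 3], [1, 0]]

The invariant factors of A (the non-unit diagonal entries of the Smith normal form of xI - A over ℚ[x]) are x^2 - 3, each dividing the next. The characteristic polynomial is their product, x^2 - 3.

The rational canonical form is the block-diagonal matrix of companion matrices C(f_i):
R = [[0, 3], [1, 0]].

Note the characteristic polynomial does not split into linear factors over ℚ, so A has no Jordan form over ℚ; the rational canonical form exists over any field.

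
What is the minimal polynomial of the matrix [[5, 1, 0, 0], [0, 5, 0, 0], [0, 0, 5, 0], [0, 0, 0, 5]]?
m_A(x) = (x - 5)^2

The characteristic polynomial factors as (x - 5)^4. The minimal polynomial is ∏(x - λ)^{k_λ} where k_λ is the size of the largest Jordan block at λ.

For λ = 5: rank(A - 5I) = 1, and the largest Jordan block has size 2 (the smallest k with rank((A - 5I)^k) = rank((A - 5I)^(k+1))).

So m_A(x) = (x - 5)^2.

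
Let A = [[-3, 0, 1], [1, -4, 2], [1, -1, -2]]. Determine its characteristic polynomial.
xI - A = [[x + 3, 0, -1], [-1, x + 4, -2], [-1, 1, x + 2]].

Expanding det(xI - A) along the first row:
det(xI - A) = + (x + 3)·det([[x + 4, -2], [1, x + 2]]) - (0)·det([[-1, -2], [-1, x + 2]]) + (-1)·det([[-1, x + 4], [-1, 1]]).

Evaluating gives χ_A(x) = x^3 + 9x^2 + 27x + 27 = (x + 3)^3.

χ_A(x) = (x + 3)^3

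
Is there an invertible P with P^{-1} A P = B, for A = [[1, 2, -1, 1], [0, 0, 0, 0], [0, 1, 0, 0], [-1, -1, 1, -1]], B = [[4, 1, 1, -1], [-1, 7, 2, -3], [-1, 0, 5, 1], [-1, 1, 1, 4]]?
trace(A) = 0 but trace(B) = 20. The trace is a similarity invariant, so A and B are not similar.

No.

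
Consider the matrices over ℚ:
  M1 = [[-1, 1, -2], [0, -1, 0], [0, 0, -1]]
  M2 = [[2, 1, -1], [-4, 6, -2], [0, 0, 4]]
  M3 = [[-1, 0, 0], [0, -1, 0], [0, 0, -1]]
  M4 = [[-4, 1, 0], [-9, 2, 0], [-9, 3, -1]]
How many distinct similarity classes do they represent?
Characteristic polynomials: χ_{M1} = (x + 1)^3, χ_{M2} = (x - 4)^3, χ_{M3} = (x + 1)^3, χ_{M4} = (x + 1)^3.

{M1, M4}: invariant factors x + 1, (x + 1)^2.

{M2}: invariant factors x - 4, (x - 4)^2.

{M3}: invariant factors x + 1, x + 1, x + 1.

Matrices are similar if and only if their invariant-factor lists agree; the partition into similarity classes is {M1, M4}, {M2}, {M3}.

3 classes: {M1, M4}, {M2}, {M3}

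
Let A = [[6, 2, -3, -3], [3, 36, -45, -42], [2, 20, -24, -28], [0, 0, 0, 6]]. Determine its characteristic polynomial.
χ_A(x) = (x - 6)^4

xI - A = [[x - 6, -2, 3, 3], [-3, x - 36, 45, 42], [-2, -20, x + 24, 28], [0, 0, 0, x - 6]].

Expanding det(xI - A) along the first row:
det(xI - A) = + (x - 6)·det([[x - 36, 45, 42], [-20, x + 24, 28], [0, 0, x - 6]]) - (-2)·det([[-3, 45, 42], [-2, x + 24, 28], [0, 0, x - 6]]) + (3)·det([[-3, x - 36, 42], [-2, -20, 28], [0, 0, x - 6]]) - (3)·det([[-3, x - 36, 45], [-2, -20, x + 24], [0, 0, 0]]).

Evaluating gives χ_A(x) = x^4 - 24x^3 + 216x^2 - 864x + 1296 = (x - 6)^4.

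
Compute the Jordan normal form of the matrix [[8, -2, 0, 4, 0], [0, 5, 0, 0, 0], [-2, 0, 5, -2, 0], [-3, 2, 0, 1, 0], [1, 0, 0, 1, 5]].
J = [[4, 0, 0, 0, 0], [0, 5, 1, 0, 0], [0, 0, 5, 0, 0], [0, 0, 0, 5, 0], [0, 0, 0, 0, 5]]

The characteristic polynomial is det(xI - A) = (x - 5)^4(x - 4), so the eigenvalues are 4 (algebraic multiplicity 1), 5 (algebraic multiplicity 4).

For λ = 4: algebraic multiplicity 1 gives one 1×1 block.

For λ = 5: rank(A - 5I) = 2, rank((A - 5I)^2) = 1. The eigenspace has dimension 5 - 2 = 3, so there are 3 Jordan blocks; the rank sequence gives block sizes [2, 1, 1].

Assembling the blocks gives the Jordan form J above.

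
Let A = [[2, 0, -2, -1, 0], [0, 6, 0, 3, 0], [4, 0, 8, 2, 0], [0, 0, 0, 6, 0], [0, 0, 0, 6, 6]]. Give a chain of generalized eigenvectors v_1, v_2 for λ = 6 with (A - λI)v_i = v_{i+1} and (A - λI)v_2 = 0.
v_1 = [[0, 1, 0, 1, 0]]^T, v_2 = [[-1, 3, 2, 0, 6]]^T

We seek v_1 ∈ ker((A - 6I)^2) \ ker(A - 6I), then set v_{i+1} = (A - 6I) v_i.

One such chain is v_1 = [[0, 1, 0, 1, 0]]^T, v_2 = [[-1, 3, 2, 0, 6]]^T. Check: (A - 6I) v_2 = [[0, 0, 0, 0, 0]]^T = 0.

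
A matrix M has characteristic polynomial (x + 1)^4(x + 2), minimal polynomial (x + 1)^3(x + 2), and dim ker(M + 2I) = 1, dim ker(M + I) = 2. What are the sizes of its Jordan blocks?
Jordan blocks: (-2, 1), (-1, 3), (-1, 1)

λ = -2: algebraic multiplicity 1 (exponent in χ_M), largest block size 1 (exponent in m_M), 1 block (geometric multiplicity). This forces block sizes [1].
λ = -1: algebraic multiplicity 4 (exponent in χ_M), largest block size 3 (exponent in m_M), 2 blocks (geometric multiplicity). These force block sizes [3, 1].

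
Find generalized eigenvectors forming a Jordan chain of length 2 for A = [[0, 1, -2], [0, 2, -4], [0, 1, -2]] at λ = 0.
v_1 = [[0, 1, 0]]^T, v_2 = [[1, 2, 1]]^T

We seek v_1 ∈ ker(A^2) \ ker(A), then set v_{i+1} = A v_i.

One such chain is v_1 = [[0, 1, 0]]^T, v_2 = [[1, 2, 1]]^T. Check: A v_2 = [[0, 0, 0]]^T = 0.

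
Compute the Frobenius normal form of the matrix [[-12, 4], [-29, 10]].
R = [[0, 4], [1, -2]]

The invariant factors of A (the non-unit diagonal entries of the Smith normal form of xI - A over ℚ[x]) are x^2 + 2x - 4, each dividing the next. The characteristic polynomial is their product, x^2 + 2x - 4.

The rational canonical form is the block-diagonal matrix of companion matrices C(f_i):
R = [[0, 4], [1, -2]].

Note the characteristic polynomial does not split into linear factors over ℚ, so A has no Jordan form over ℚ; the rational canonical form exists over any field.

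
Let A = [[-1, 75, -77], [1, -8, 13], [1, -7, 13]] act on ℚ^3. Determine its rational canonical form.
R = [[0, 0, -64], [1, 0, 16], [0, 1, 4]]

The invariant factors of A (the non-unit diagonal entries of the Smith normal form of xI - A over ℚ[x]) are (x - 4)^2(x + 4), each dividing the next. The characteristic polynomial is their product, (x - 4)^2(x + 4).

The rational canonical form is the block-diagonal matrix of companion matrices C(f_i):
R = [[0, 0, -64], [1, 0, 16], [0, 1, 4]].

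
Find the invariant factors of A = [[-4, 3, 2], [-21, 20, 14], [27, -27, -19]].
The Jordan structure of A has elementary divisors (x + 1)^2, (x + 1). Arranging the block sizes at each eigenvalue in decreasing order and taking row products gives the invariant factors.

Invariant factors (smallest first, each dividing the next): x + 1, (x + 1)^2.

Check: the last factor (x + 1)^2 is the minimal polynomial, and the product (x + 1)^3 is the characteristic polynomial.

x + 1, (x + 1)^2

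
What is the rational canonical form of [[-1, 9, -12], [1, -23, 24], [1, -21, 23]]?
The invariant factors of A (the non-unit diagonal entries of the Smith normal form of xI - A over ℚ[x]) are (x + 5)(x^2 - 4x - 2), each dividing the next. The characteristic polynomial is their product, (x + 5)(x^2 - 4x - 2).

The rational canonical form is the block-diagonal matrix of companion matrices C(f_i):
R = [[0, 0, 10], [1, 0, 22], [0, 1, -1]].

Note the characteristic polynomial does not split into linear factors over ℚ, so A has no Jordan form over ℚ; the rational canonical form exists over any field.

R = [[0, 0, 10], [1, 0, 22], [0, 1, -1]]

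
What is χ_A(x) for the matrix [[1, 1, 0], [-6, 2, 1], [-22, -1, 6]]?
xI - A = [[x - 1, -1, 0], [6, x - 2, -1], [22, 1, x - 6]].

Expanding det(xI - A) along the first row:
det(xI - A) = + (x - 1)·det([[x - 2, -1], [1, x - 6]]) - (-1)·det([[6, -1], [22, x - 6]]) + (0)·det([[6, x - 2], [22, 1]]).

Evaluating gives χ_A(x) = x^3 - 9x^2 + 27x - 27 = (x - 3)^3.

χ_A(x) = (x - 3)^3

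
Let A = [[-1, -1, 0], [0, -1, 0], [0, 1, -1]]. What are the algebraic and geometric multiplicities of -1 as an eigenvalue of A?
The characteristic polynomial is (x + 1)^3, so the factor x + 1 appears with exponent 3: the algebraic multiplicity is 3.

rank(A + I) = 1, so the eigenspace has dimension 3 - 1 = 2: the geometric multiplicity is 2.

Since 2 < 3, A is not diagonalizable.

algebraic multiplicity 3, geometric multiplicity 2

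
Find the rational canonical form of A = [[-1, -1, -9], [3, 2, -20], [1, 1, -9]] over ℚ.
R = [[0, 0, -18], [1, 0, -21], [0, 1, -8]]

The invariant factors of A (the non-unit diagonal entries of the Smith normal form of xI - A over ℚ[x]) are (x + 2)(x + 3)^2, each dividing the next. The characteristic polynomial is their product, (x + 2)(x + 3)^2.

The rational canonical form is the block-diagonal matrix of companion matrices C(f_i):
R = [[0, 0, -18], [1, 0, -21], [0, 1, -8]].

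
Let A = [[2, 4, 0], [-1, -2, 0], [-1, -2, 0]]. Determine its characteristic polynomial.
χ_A(x) = x^3

xI - A = [[x - 2, -4, 0], [1, x + 2, 0], [1, 2, x]].

Expanding det(xI - A) along the first row:
det(xI - A) = + (x - 2)·det([[x + 2, 0], [2, x]]) - (-4)·det([[1, 0], [1, x]]) + (0)·det([[1, x + 2], [1, 2]]).

Evaluating gives χ_A(x) = x^3.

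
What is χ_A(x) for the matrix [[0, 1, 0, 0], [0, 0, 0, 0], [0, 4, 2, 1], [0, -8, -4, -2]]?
xI - A = [[x, -1, 0, 0], [0, x, 0, 0], [0, -4, x - 2, -1], [0, 8, 4, x + 2]].

Expanding det(xI - A) along the first row:
det(xI - A) = + (x)·det([[x, 0, 0], [-4, x - 2, -1], [8, 4, x + 2]]) - (-1)·det([[0, 0, 0], [0, x - 2, -1], [0, 4, x + 2]]) + (0)·det([[0, x, 0], [0, -4, -1], [0, 8, x + 2]]) - (0)·det([[0, x, 0], [0, -4, x - 2], [0, 8, 4]]).

Evaluating gives χ_A(x) = x^4.

χ_A(x) = x^4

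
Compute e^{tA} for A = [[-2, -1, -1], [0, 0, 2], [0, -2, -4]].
e^{tA} = [[e^{-2*t}, -t*e^{-2*t}, -t*e^{-2*t}], [0, (2*t + 1)*e^{-2*t}, 2*t*e^{-2*t}], [0, -2*t*e^{-2*t}, (1 - 2*t)*e^{-2*t}]]

A has Jordan form J = [[-2, 1, 0], [0, -2, 0], [0, 0, -2]] with A = PJP^{-1}, so e^{tA} = P e^{tJ} P^{-1}.

For a Jordan block J_k(λ), e^{tJ_k(λ)} = e^{λt} · (I + tN + t^2 N^2/2! + ... + t^{k-1} N^{k-1}/(k-1)!) where N is the nilpotent superdiagonal part.

Assembling the blocks and conjugating back gives the entries of e^{tA} as shown above.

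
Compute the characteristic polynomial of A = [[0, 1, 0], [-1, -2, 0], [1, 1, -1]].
xI - A = [[x, -1, 0], [1, x + 2, 0], [-1, -1, x + 1]].

Expanding det(xI - A) along the first row:
det(xI - A) = + (x)·det([[x + 2, 0], [-1, x + 1]]) - (-1)·det([[1, 0], [-1, x + 1]]) + (0)·det([[1, x + 2], [-1, -1]]).

Evaluating gives χ_A(x) = x^3 + 3x^2 + 3x + 1 = (x + 1)^3.

χ_A(x) = (x + 1)^3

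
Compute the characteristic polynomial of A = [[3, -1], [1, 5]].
χ_A(x) = (x - 4)^2

xI - A = [[x - 3, 1], [-1, x - 5]].

Expanding det(xI - A) along the first row:
det(xI - A) = + (x - 3)·det([[x - 5]]) - (1)·det([[-1]]).

Evaluating gives χ_A(x) = x^2 - 8x + 16 = (x - 4)^2.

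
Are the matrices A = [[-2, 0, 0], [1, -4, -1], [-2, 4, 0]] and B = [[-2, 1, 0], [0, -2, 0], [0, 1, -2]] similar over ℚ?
Yes.

Two matrices over a field are similar if and only if they have the same invariant factors.

Both A and B have characteristic polynomial (x + 2)^3 and minimal polynomial (x + 2)^2. Computing further, both have invariant factors x + 2, (x + 2)^2. Hence A and B are similar.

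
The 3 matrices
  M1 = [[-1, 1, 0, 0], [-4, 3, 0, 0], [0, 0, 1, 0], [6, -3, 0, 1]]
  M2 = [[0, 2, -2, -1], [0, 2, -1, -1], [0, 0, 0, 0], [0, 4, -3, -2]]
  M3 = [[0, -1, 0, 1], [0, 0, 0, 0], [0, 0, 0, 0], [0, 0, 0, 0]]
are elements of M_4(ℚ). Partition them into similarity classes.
Characteristic polynomials: χ_{M1} = (x - 1)^4, χ_{M2} = x^4, χ_{M3} = x^4.

{M1}: invariant factors x - 1, x - 1, (x - 1)^2.

{M2}: invariant factors x, x^3.

{M3}: invariant factors x, x, x^2.

Matrices are similar if and only if their invariant-factor lists agree; the partition into similarity classes is {M1}, {M2}, {M3}.

3 classes: {M1}, {M2}, {M3}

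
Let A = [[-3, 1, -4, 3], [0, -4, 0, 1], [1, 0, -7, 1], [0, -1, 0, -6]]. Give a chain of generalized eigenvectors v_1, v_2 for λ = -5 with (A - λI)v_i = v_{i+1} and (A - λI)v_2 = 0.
v_1 = [[-5, 0, -2, 1]]^T, v_2 = [[1, 1, 0, -1]]^T

We seek v_1 ∈ ker((A + 5I)^2) \ ker(A + 5I), then set v_{i+1} = (A + 5I) v_i.

One such chain is v_1 = [[-5, 0, -2, 1]]^T, v_2 = [[1, 1, 0, -1]]^T. Check: (A + 5I) v_2 = [[0, 0, 0, 0]]^T = 0.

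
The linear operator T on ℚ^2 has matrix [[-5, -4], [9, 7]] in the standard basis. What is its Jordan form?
J = [[1, 1], [0, 1]]

The characteristic polynomial is det(xI - A) = (x - 1)^2, so the eigenvalues are 1 (algebraic multiplicity 2).

For λ = 1: rank(A - I) = 1, rank((A - I)^2) = 0. The eigenspace has dimension 2 - 1 = 1, so there is 1 Jordan block; the rank sequence gives block sizes [2].

Assembling the blocks gives the Jordan form J above.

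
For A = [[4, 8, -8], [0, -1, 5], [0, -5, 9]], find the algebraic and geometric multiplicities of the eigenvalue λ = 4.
algebraic multiplicity 3, geometric multiplicity 2

The characteristic polynomial is (x - 4)^3, so the factor x - 4 appears with exponent 3: the algebraic multiplicity is 3.

rank(A - 4I) = 1, so the eigenspace has dimension 3 - 1 = 2: the geometric multiplicity is 2.

Since 2 < 3, A is not diagonalizable.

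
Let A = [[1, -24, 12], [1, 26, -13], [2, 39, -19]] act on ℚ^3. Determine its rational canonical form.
The invariant factors of A (the non-unit diagonal entries of the Smith normal form of xI - A over ℚ[x]) are (x - 5)(x^2 - 3x + 5), each dividing the next. The characteristic polynomial is their product, (x - 5)(x^2 - 3x + 5).

The rational canonical form is the block-diagonal matrix of companion matrices C(f_i):
R = [[0, 0, 25], [1, 0, -20], [0, 1, 8]].

Note the characteristic polynomial does not split into linear factors over ℚ, so A has no Jordan form over ℚ; the rational canonical form exists over any field.

R = [[0, 0, 25], [1, 0, -20], [0, 1, 8]]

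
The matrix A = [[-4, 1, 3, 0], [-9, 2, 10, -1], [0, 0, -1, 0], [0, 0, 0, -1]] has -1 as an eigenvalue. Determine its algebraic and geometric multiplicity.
algebraic multiplicity 4, geometric multiplicity 2

The characteristic polynomial is (x + 1)^4, so the factor x + 1 appears with exponent 4: the algebraic multiplicity is 4.

rank(A + I) = 2, so the eigenspace has dimension 4 - 2 = 2: the geometric multiplicity is 2.

Since 2 < 4, A is not diagonalizable.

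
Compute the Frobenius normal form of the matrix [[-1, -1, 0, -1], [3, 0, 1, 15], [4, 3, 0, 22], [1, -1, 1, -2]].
The invariant factors of A (the non-unit diagonal entries of the Smith normal form of xI - A over ℚ[x]) are (x + 3)(x^3 - 4x - 1), each dividing the next. The characteristic polynomial is their product, (x + 3)(x^3 - 4x - 1).

The rational canonical form is the block-diagonal matrix of companion matrices C(f_i):
R = [[0, 0, 0, 3], [1, 0, 0, 13], [0, 1, 0, 4], [0, 0, 1, -3]].

Note the characteristic polynomial does not split into linear factors over ℚ, so A has no Jordan form over ℚ; the rational canonical form exists over any field.

R = [[0, 0, 0, 3], [1, 0, 0, 13], [0, 1, 0, 4], [0, 0, 1, -3]]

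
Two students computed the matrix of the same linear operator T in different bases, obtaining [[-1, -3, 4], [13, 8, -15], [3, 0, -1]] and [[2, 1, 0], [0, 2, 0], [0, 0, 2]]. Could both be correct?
No.

Both have characteristic polynomial (x - 2)^3, but the minimal polynomial of A is (x - 2)^3 while the minimal polynomial of B is (x - 2)^2. The minimal polynomial is a similarity invariant, so A and B are not similar.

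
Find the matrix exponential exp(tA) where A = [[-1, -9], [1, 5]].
e^{tA} = [[(1 - 3*t)*e^{2*t}, -9*t*e^{2*t}], [t*e^{2*t}, (3*t + 1)*e^{2*t}]]

A has Jordan form J = [[2, 1], [0, 2]] with A = PJP^{-1}, so e^{tA} = P e^{tJ} P^{-1}.

For a Jordan block J_k(λ), e^{tJ_k(λ)} = e^{λt} · (I + tN + t^2 N^2/2! + ... + t^{k-1} N^{k-1}/(k-1)!) where N is the nilpotent superdiagonal part.

Assembling the blocks and conjugating back gives the entries of e^{tA} as shown above.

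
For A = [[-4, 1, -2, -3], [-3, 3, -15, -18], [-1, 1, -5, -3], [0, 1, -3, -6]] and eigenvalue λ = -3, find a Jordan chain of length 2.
v_1 = [[2, -1, 4, -4]]^T, v_2 = [[1, 0, 1, -1]]^T

We seek v_1 ∈ ker((A + 3I)^2) \ ker(A + 3I), then set v_{i+1} = (A + 3I) v_i.

One such chain is v_1 = [[2, -1, 4, -4]]^T, v_2 = [[1, 0, 1, -1]]^T. Check: (A + 3I) v_2 = [[0, 0, 0, 0]]^T = 0.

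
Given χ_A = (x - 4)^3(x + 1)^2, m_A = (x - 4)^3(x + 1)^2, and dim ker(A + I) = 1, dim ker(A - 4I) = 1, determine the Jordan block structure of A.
λ = -1: algebraic multiplicity 2 (exponent in χ_A), largest block size 2 (exponent in m_A), 1 block (geometric multiplicity). This forces block sizes [2].
λ = 4: algebraic multiplicity 3 (exponent in χ_A), largest block size 3 (exponent in m_A), 1 block (geometric multiplicity). This forces block sizes [3].

Jordan blocks: (-1, 2), (4, 3)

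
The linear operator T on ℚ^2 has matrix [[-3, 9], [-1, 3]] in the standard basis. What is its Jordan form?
The characteristic polynomial is det(xI - A) = x^2, so the eigenvalues are 0 (algebraic multiplicity 2).

For λ = 0: rank(A) = 1, rank(A^2) = 0. The eigenspace has dimension 2 - 1 = 1, so there is 1 Jordan block; the rank sequence gives block sizes [2].

Assembling the blocks gives the Jordan form J above.

J = [[0, 1], [0, 0]]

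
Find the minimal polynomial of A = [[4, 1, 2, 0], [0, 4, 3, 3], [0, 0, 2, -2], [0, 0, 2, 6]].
m_A(x) = (x - 4)^3

The characteristic polynomial factors as (x - 4)^4. The minimal polynomial is ∏(x - λ)^{k_λ} where k_λ is the size of the largest Jordan block at λ.

For λ = 4: rank(A - 4I) = 2, and the largest Jordan block has size 3 (the smallest k with rank((A - 4I)^k) = rank((A - 4I)^(k+1))).

So m_A(x) = (x - 4)^3.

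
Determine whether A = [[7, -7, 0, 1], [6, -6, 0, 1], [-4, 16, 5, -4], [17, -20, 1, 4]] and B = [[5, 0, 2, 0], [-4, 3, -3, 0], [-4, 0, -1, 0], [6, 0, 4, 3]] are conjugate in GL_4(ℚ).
No.

Both have characteristic polynomial (x - 3)^3(x - 1), but the minimal polynomial of A is (x - 3)^3(x - 1) while the minimal polynomial of B is (x - 3)^2(x - 1). The minimal polynomial is a similarity invariant, so A and B are not similar.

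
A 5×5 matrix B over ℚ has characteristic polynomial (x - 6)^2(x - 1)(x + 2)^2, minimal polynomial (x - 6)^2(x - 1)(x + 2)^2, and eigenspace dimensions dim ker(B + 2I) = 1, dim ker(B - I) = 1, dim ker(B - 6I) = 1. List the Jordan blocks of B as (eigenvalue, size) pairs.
λ = -2: algebraic multiplicity 2 (exponent in χ_B), largest block size 2 (exponent in m_B), 1 block (geometric multiplicity). This forces block sizes [2].
λ = 1: algebraic multiplicity 1 (exponent in χ_B), largest block size 1 (exponent in m_B), 1 block (geometric multiplicity). This forces block sizes [1].
λ = 6: algebraic multiplicity 2 (exponent in χ_B), largest block size 2 (exponent in m_B), 1 block (geometric multiplicity). This forces block sizes [2].

Jordan blocks: (-2, 2), (1, 1), (6, 2)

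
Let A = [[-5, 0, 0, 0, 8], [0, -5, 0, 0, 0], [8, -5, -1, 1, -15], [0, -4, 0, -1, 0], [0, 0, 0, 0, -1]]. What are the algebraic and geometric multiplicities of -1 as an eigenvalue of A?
algebraic multiplicity 3, geometric multiplicity 2

The characteristic polynomial is (x + 1)^3(x + 5)^2, so the factor x + 1 appears with exponent 3: the algebraic multiplicity is 3.

rank(A + I) = 3, so the eigenspace has dimension 5 - 3 = 2: the geometric multiplicity is 2.

Since 2 < 3, A is not diagonalizable.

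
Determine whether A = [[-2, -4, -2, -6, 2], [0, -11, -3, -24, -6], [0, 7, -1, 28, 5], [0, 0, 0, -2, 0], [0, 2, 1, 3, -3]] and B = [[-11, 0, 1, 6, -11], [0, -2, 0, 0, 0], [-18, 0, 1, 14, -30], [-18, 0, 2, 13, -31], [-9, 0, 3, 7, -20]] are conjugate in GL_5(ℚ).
Yes.

Two matrices over a field are similar if and only if they have the same invariant factors.

Both A and B have characteristic polynomial (x + 2)^2(x + 5)^3 and minimal polynomial (x + 2)(x + 5)^3. Computing further, both have invariant factors x + 2, (x + 2)(x + 5)^3. Hence A and B are similar.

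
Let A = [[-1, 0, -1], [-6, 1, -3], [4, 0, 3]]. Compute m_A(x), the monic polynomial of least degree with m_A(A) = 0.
m_A(x) = (x - 1)^2

The characteristic polynomial factors as (x - 1)^3. The minimal polynomial is ∏(x - λ)^{k_λ} where k_λ is the size of the largest Jordan block at λ.

For λ = 1: rank(A - I) = 1, and the largest Jordan block has size 2 (the smallest k with rank((A - I)^k) = rank((A - I)^(k+1))).

So m_A(x) = (x - 1)^2.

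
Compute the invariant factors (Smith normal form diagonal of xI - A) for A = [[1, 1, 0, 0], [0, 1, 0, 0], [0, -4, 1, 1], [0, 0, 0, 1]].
The Jordan structure of A has elementary divisors (x - 1)^2, (x - 1)^2. Arranging the block sizes at each eigenvalue in decreasing order and taking row products gives the invariant factors.

Invariant factors (smallest first, each dividing the next): (x - 1)^2, (x - 1)^2.

Check: the last factor (x - 1)^2 is the minimal polynomial, and the product (x - 1)^4 is the characteristic polynomial.

(x - 1)^2, (x - 1)^2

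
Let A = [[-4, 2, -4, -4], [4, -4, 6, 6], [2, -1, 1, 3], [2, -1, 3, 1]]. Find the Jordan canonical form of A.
The characteristic polynomial is det(xI - A) = x(x + 2)^3, so the eigenvalues are -2 (algebraic multiplicity 3), 0 (algebraic multiplicity 1).

For λ = -2: rank(A + 2I) = 2, rank((A + 2I)^2) = 1. The eigenspace has dimension 4 - 2 = 2, so there are 2 Jordan blocks; the rank sequence gives block sizes [2, 1].

For λ = 0: algebraic multiplicity 1 gives one 1×1 block.

Assembling the blocks gives the Jordan form J above.

J = [[-2, 1, 0, 0], [0, -2, 0, 0], [0, 0, -2, 0], [0, 0, 0, 0]]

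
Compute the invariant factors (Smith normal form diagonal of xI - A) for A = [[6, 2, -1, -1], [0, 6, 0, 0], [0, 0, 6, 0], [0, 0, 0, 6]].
The Jordan structure of A has elementary divisors (x - 6)^2, (x - 6), (x - 6). Arranging the block sizes at each eigenvalue in decreasing order and taking row products gives the invariant factors.

Invariant factors (smallest first, each dividing the next): x - 6, x - 6, (x - 6)^2.

Check: the last factor (x - 6)^2 is the minimal polynomial, and the product (x - 6)^4 is the characteristic polynomial.

x - 6, x - 6, (x - 6)^2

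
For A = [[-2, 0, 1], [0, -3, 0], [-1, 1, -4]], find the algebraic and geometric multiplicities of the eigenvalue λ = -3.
algebraic multiplicity 3, geometric multiplicity 1

The characteristic polynomial is (x + 3)^3, so the factor x + 3 appears with exponent 3: the algebraic multiplicity is 3.

rank(A + 3I) = 2, so the eigenspace has dimension 3 - 2 = 1: the geometric multiplicity is 1.

Since 1 < 3, A is not diagonalizable.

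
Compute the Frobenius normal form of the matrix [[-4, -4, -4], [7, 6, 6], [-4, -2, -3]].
R = [[0, 0, -4], [1, 0, 6], [0, 1, -1]]

The invariant factors of A (the non-unit diagonal entries of the Smith normal form of xI - A over ℚ[x]) are (x - 1)(x^2 + 2x - 4), each dividing the next. The characteristic polynomial is their product, (x - 1)(x^2 + 2x - 4).

The rational canonical form is the block-diagonal matrix of companion matrices C(f_i):
R = [[0, 0, -4], [1, 0, 6], [0, 1, -1]].

Note the characteristic polynomial does not split into linear factors over ℚ, so A has no Jordan form over ℚ; the rational canonical form exists over any field.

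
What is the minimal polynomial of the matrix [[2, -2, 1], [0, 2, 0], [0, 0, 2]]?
m_A(x) = (x - 2)^2

The characteristic polynomial factors as (x - 2)^3. The minimal polynomial is ∏(x - λ)^{k_λ} where k_λ is the size of the largest Jordan block at λ.

For λ = 2: rank(A - 2I) = 1, and the largest Jordan block has size 2 (the smallest k with rank((A - 2I)^k) = rank((A - 2I)^(k+1))).

So m_A(x) = (x - 2)^2.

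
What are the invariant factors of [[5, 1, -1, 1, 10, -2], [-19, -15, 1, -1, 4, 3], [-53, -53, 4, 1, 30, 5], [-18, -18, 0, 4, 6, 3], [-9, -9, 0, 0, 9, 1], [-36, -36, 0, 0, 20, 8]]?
The Jordan structure of A has elementary divisors (x + 5), (x - 4)^3, (x - 4)^2. Arranging the block sizes at each eigenvalue in decreasing order and taking row products gives the invariant factors.

Invariant factors (smallest first, each dividing the next): (x - 4)^2, (x - 4)^3(x + 5).

Check: the last factor (x - 4)^3(x + 5) is the minimal polynomial, and the product (x - 4)^5(x + 5) is the characteristic polynomial.

(x - 4)^2, (x - 4)^3(x + 5)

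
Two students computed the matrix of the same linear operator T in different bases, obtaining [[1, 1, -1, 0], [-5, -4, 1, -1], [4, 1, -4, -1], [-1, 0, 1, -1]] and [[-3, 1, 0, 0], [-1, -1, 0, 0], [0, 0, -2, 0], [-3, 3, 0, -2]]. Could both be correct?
Both have characteristic polynomial (x + 2)^4 and minimal polynomial (x + 2)^2. But rank(A + 2I) = 2 for A while rank(B + 2I) = 1 for B, so the number of Jordan blocks at λ = -2 differs. A and B are not similar.

No.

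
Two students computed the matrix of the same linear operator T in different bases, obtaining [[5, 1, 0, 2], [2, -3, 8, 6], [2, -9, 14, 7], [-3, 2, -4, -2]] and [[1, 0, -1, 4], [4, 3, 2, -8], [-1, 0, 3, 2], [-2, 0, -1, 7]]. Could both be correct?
No.

Both have characteristic polynomial (x - 4)^2(x - 3)^2, but the minimal polynomial of A is (x - 4)^2(x - 3)^2 while the minimal polynomial of B is (x - 4)^2(x - 3). The minimal polynomial is a similarity invariant, so A and B are not similar.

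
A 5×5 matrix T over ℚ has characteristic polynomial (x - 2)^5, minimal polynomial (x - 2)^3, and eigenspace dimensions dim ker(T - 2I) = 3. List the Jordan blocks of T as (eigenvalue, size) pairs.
λ = 2: algebraic multiplicity 5 (exponent in χ_T), largest block size 3 (exponent in m_T), 3 blocks (geometric multiplicity). These force block sizes [3, 1, 1].

Jordan blocks: (2, 3), (2, 1), (2, 1)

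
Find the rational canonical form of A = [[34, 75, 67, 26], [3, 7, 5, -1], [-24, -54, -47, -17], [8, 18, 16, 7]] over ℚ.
R = [[0, 0, 0, 5], [1, 0, 0, -1], [0, 1, 0, -4], [0, 0, 1, 1]]

The invariant factors of A (the non-unit diagonal entries of the Smith normal form of xI - A over ℚ[x]) are (x - 1)(x + 1)(x^2 - x + 5), each dividing the next. The characteristic polynomial is their product, (x - 1)(x + 1)(x^2 - x + 5).

The rational canonical form is the block-diagonal matrix of companion matrices C(f_i):
R = [[0, 0, 0, 5], [1, 0, 0, -1], [0, 1, 0, -4], [0, 0, 1, 1]].

Note the characteristic polynomial does not split into linear factors over ℚ, so A has no Jordan form over ℚ; the rational canonical form exists over any field.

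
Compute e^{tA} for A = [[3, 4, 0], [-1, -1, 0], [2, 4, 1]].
e^{tA} = [[(2*t + 1)*e^{t}, 4*t*e^{t}, 0], [-t*e^{t}, (1 - 2*t)*e^{t}, 0], [2*t*e^{t}, 4*t*e^{t}, e^{t}]]

A has Jordan form J = [[1, 1, 0], [0, 1, 0], [0, 0, 1]] with A = PJP^{-1}, so e^{tA} = P e^{tJ} P^{-1}.

For a Jordan block J_k(λ), e^{tJ_k(λ)} = e^{λt} · (I + tN + t^2 N^2/2! + ... + t^{k-1} N^{k-1}/(k-1)!) where N is the nilpotent superdiagonal part.

Assembling the blocks and conjugating back gives the entries of e^{tA} as shown above.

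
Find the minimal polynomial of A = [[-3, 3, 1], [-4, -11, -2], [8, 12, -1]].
The characteristic polynomial factors as (x + 5)^3. The minimal polynomial is ∏(x - λ)^{k_λ} where k_λ is the size of the largest Jordan block at λ.

For λ = -5: rank(A + 5I) = 1, and the largest Jordan block has size 2 (the smallest k with rank((A + 5I)^k) = rank((A + 5I)^(k+1))).

So m_A(x) = (x + 5)^2.

m_A(x) = (x + 5)^2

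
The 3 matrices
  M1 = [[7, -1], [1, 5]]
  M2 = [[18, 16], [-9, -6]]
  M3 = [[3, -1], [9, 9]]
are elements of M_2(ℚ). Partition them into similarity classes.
1 class: {M1, M2, M3}

Characteristic polynomials: χ_{M1} = (x - 6)^2, χ_{M2} = (x - 6)^2, χ_{M3} = (x - 6)^2.

{M1, M2, M3}: invariant factors (x - 6)^2.

Matrices are similar if and only if their invariant-factor lists agree; the partition into similarity classes is {M1, M2, M3}.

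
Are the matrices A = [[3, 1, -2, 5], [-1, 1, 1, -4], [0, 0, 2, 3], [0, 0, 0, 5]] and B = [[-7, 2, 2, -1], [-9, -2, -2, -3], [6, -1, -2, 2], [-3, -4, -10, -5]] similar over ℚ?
No.

trace(A) = 11 but trace(B) = -16. The trace is a similarity invariant, so A and B are not similar.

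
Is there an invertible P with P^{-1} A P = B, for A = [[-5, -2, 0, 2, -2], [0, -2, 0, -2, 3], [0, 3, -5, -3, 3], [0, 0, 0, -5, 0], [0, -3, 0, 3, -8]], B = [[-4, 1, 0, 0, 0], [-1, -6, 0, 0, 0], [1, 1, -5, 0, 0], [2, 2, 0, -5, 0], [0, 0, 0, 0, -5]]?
No.

Both have characteristic polynomial (x + 5)^5, but the minimal polynomial of A is (x + 5)^3 while the minimal polynomial of B is (x + 5)^2. The minimal polynomial is a similarity invariant, so A and B are not similar.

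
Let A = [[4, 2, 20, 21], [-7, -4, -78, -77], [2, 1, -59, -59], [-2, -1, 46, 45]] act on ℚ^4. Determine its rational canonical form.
The invariant factors of A (the non-unit diagonal entries of the Smith normal form of xI - A over ℚ[x]) are (x - 1)(x + 5)^3, each dividing the next. The characteristic polynomial is their product, (x - 1)(x + 5)^3.

The rational canonical form is the block-diagonal matrix of companion matrices C(f_i):
R = [[0, 0, 0, 125], [1, 0, 0, -50], [0, 1, 0, -60], [0, 0, 1, -14]].

R = [[0, 0, 0, 125], [1, 0, 0, -50], [0, 1, 0, -60], [0, 0, 1, -14]]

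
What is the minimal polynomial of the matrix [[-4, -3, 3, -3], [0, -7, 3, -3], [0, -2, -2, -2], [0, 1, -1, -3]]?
m_A(x) = (x + 4)^2

The characteristic polynomial factors as (x + 4)^4. The minimal polynomial is ∏(x - λ)^{k_λ} where k_λ is the size of the largest Jordan block at λ.

For λ = -4: rank(A + 4I) = 1, and the largest Jordan block has size 2 (the smallest k with rank((A + 4I)^k) = rank((A + 4I)^(k+1))).

So m_A(x) = (x + 4)^2.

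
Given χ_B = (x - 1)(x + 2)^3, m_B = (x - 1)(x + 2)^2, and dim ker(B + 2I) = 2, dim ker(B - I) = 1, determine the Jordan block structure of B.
Jordan blocks: (-2, 2), (-2, 1), (1, 1)

λ = -2: algebraic multiplicity 3 (exponent in χ_B), largest block size 2 (exponent in m_B), 2 blocks (geometric multiplicity). These force block sizes [2, 1].
λ = 1: algebraic multiplicity 1 (exponent in χ_B), largest block size 1 (exponent in m_B), 1 block (geometric multiplicity). This forces block sizes [1].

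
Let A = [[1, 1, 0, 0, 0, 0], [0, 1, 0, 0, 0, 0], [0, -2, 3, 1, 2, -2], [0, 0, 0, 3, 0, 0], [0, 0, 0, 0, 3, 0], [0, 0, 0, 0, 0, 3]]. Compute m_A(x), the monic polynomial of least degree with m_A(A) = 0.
m_A(x) = (x - 3)^2(x - 1)^2

The characteristic polynomial factors as (x - 3)^4(x - 1)^2. The minimal polynomial is ∏(x - λ)^{k_λ} where k_λ is the size of the largest Jordan block at λ.

For λ = 1: rank(A - I) = 5, and the largest Jordan block has size 2 (the smallest k with rank((A - I)^k) = rank((A - I)^(k+1))).
For λ = 3: rank(A - 3I) = 3, and the largest Jordan block has size 2 (the smallest k with rank((A - 3I)^k) = rank((A - 3I)^(k+1))).

So m_A(x) = (x - 3)^2(x - 1)^2.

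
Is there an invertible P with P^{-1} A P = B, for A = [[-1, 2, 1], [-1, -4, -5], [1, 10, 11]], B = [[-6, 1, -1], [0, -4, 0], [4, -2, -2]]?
No.

trace(A) = 6 but trace(B) = -12. The trace is a similarity invariant, so A and B are not similar.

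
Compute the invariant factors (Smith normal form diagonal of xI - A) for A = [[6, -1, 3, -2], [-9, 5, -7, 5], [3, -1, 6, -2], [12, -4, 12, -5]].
The Jordan structure of A has elementary divisors (x - 3)^3, (x - 3). Arranging the block sizes at each eigenvalue in decreasing order and taking row products gives the invariant factors.

Invariant factors (smallest first, each dividing the next): x - 3, (x - 3)^3.

Check: the last factor (x - 3)^3 is the minimal polynomial, and the product (x - 3)^4 is the characteristic polynomial.

x - 3, (x - 3)^3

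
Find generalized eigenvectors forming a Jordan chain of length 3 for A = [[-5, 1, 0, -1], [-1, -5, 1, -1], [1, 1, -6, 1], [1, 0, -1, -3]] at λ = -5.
v_1 = [[-1, 0, 1, 1]]^T, v_2 = [[-1, 1, -1, 0]]^T, v_3 = [[1, 0, 1, 0]]^T

We seek v_1 ∈ ker((A + 5I)^3) \ ker((A + 5I)^2), then set v_{i+1} = (A + 5I) v_i.

One such chain is v_1 = [[-1, 0, 1, 1]]^T, v_2 = [[-1, 1, -1, 0]]^T, v_3 = [[1, 0, 1, 0]]^T. Check: (A + 5I) v_3 = [[0, 0, 0, 0]]^T = 0.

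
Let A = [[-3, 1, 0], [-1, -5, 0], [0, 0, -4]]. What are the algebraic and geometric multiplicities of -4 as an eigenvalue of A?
algebraic multiplicity 3, geometric multiplicity 2

The characteristic polynomial is (x + 4)^3, so the factor x + 4 appears with exponent 3: the algebraic multiplicity is 3.

rank(A + 4I) = 1, so the eigenspace has dimension 3 - 1 = 2: the geometric multiplicity is 2.

Since 2 < 3, A is not diagonalizable.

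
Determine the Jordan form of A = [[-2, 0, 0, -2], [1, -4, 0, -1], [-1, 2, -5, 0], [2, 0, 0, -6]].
J = [[-5, 0, 0, 0], [0, -4, 1, 0], [0, 0, -4, 0], [0, 0, 0, -4]]

The characteristic polynomial is det(xI - A) = (x + 4)^3(x + 5), so the eigenvalues are -5 (algebraic multiplicity 1), -4 (algebraic multiplicity 3).

For λ = -5: algebraic multiplicity 1 gives one 1×1 block.

For λ = -4: rank(A + 4I) = 2, rank((A + 4I)^2) = 1. The eigenspace has dimension 4 - 2 = 2, so there are 2 Jordan blocks; the rank sequence gives block sizes [2, 1].

Assembling the blocks gives the Jordan form J above.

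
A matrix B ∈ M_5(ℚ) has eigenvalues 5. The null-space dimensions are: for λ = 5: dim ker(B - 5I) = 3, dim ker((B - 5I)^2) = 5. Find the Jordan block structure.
Jordan blocks: (5, 2), (5, 2), (5, 1)

λ = 5: successive nullity increments [3, 2] count blocks of size ≥ k; block sizes are [2, 2, 1].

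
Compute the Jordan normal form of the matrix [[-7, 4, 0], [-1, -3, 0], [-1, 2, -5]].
The characteristic polynomial is det(xI - A) = (x + 5)^3, so the eigenvalues are -5 (algebraic multiplicity 3).

For λ = -5: rank(A + 5I) = 1, rank((A + 5I)^2) = 0. The eigenspace has dimension 3 - 1 = 2, so there are 2 Jordan blocks; the rank sequence gives block sizes [2, 1].

Assembling the blocks gives the Jordan form J above.

J = [[-5, 1, 0], [0, -5, 0], [0, 0, -5]]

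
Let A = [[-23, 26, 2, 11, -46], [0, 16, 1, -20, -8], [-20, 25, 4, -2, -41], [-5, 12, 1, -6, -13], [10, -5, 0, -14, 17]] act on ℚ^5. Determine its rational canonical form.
R = [[0, -3, 0, 0, 0], [1, 1, 0, 0, 0], [0, 0, 0, 0, 18], [0, 0, 1, 0, -9], [0, 0, 0, 1, 7]]

The invariant factors of A (the non-unit diagonal entries of the Smith normal form of xI - A over ℚ[x]) are x^2 - x + 3, (x - 6)(x^2 - x + 3), each dividing the next. The characteristic polynomial is their product, (x - 6)(x^2 - x + 3)^2.

The rational canonical form is the block-diagonal matrix of companion matrices C(f_i):
R = [[0, -3, 0, 0, 0], [1, 1, 0, 0, 0], [0, 0, 0, 0, 18], [0, 0, 1, 0, -9], [0, 0, 0, 1, 7]].

Note the characteristic polynomial does not split into linear factors over ℚ, so A has no Jordan form over ℚ; the rational canonical form exists over any field.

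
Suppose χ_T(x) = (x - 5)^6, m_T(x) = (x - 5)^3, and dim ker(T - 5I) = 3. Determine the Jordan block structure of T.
Jordan blocks: (5, 3), (5, 2), (5, 1)

λ = 5: algebraic multiplicity 6 (exponent in χ_T), largest block size 3 (exponent in m_T), 3 blocks (geometric multiplicity). These force block sizes [3, 2, 1].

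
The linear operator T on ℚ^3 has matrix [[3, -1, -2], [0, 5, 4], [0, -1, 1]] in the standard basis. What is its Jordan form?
The characteristic polynomial is det(xI - A) = (x - 3)^3, so the eigenvalues are 3 (algebraic multiplicity 3).

For λ = 3: rank(A - 3I) = 1, rank((A - 3I)^2) = 0. The eigenspace has dimension 3 - 1 = 2, so there are 2 Jordan blocks; the rank sequence gives block sizes [2, 1].

Assembling the blocks gives the Jordan form J above.

J = [[3, 1, 0], [0, 3, 0], [0, 0, 3]]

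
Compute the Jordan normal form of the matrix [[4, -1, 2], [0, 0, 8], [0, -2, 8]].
The characteristic polynomial is det(xI - A) = (x - 4)^3, so the eigenvalues are 4 (algebraic multiplicity 3).

For λ = 4: rank(A - 4I) = 1, rank((A - 4I)^2) = 0. The eigenspace has dimension 3 - 1 = 2, so there are 2 Jordan blocks; the rank sequence gives block sizes [2, 1].

Assembling the blocks gives the Jordan form J above.

J = [[4, 1, 0], [0, 4, 0], [0, 0, 4]]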